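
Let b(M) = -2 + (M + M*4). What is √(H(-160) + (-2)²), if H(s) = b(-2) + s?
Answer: 2*I*√42 ≈ 12.961*I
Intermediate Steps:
b(M) = -2 + 5*M (b(M) = -2 + (M + 4*M) = -2 + 5*M)
H(s) = -12 + s (H(s) = (-2 + 5*(-2)) + s = (-2 - 10) + s = -12 + s)
√(H(-160) + (-2)²) = √((-12 - 160) + (-2)²) = √(-172 + 4) = √(-168) = 2*I*√42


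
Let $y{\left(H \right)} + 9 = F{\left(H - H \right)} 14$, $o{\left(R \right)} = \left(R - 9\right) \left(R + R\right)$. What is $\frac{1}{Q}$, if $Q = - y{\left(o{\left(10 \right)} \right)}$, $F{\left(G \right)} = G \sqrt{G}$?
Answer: $\frac{1}{9} \approx 0.11111$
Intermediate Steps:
$o{\left(R \right)} = 2 R \left(-9 + R\right)$ ($o{\left(R \right)} = \left(-9 + R\right) 2 R = 2 R \left(-9 + R\right)$)
$F{\left(G \right)} = G^{\frac{3}{2}}$
$y{\left(H \right)} = -9$ ($y{\left(H \right)} = -9 + \left(H - H\right)^{\frac{3}{2}} \cdot 14 = -9 + 0^{\frac{3}{2}} \cdot 14 = -9 + 0 \cdot 14 = -9 + 0 = -9$)
$Q = 9$ ($Q = \left(-1\right) \left(-9\right) = 9$)
$\frac{1}{Q} = \frac{1}{9}$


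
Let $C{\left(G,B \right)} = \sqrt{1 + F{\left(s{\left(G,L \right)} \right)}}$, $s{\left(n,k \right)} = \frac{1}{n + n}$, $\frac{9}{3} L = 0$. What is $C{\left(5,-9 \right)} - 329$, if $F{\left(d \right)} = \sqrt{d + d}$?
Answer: $-329 + \frac{\sqrt{25 + 5 \sqrt{5}}}{5} \approx -327.8$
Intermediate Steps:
$L = 0$ ($L = \frac{1}{3} \cdot 0 = 0$)
$s{\left(n,k \right)} = \frac{1}{2 n}$
$F{\left(d \right)} = \sqrt{2} \sqrt{d}$ ($F{\left(d \right)} = \sqrt{2 d} = \sqrt{2} \sqrt{d}$)
$C{\left(G,B \right)} = \sqrt{1 + \sqrt{\frac{1}{G}}}$ ($C{\left(G,B \right)} = \sqrt{1 + \sqrt{2} \sqrt{\frac{1}{2 G}}} = \sqrt{1 + \sqrt{2} \frac{\sqrt{2} \sqrt{\frac{1}{G}}}{2}} = \sqrt{1 + \sqrt{\frac{1}{G}}}$)
$C{\left(5,-9 \right)} - 329 = \sqrt{1 + \sqrt{\frac{1}{5}}} - 329 = \sqrt{1 + \frac{\sqrt{5}}{5}} - 329 = -329 + \sqrt{1 + \frac{\sqrt{5}}{5}}$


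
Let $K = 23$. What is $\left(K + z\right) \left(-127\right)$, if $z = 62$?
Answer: $-10795$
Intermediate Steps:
$\left(K + z\right) \left(-127\right) = \left(23 + 62\right) \left(-127\right) = 85 \left(-127\right) = -10795$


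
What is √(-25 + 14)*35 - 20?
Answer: -20 + 35*I*√11 ≈ -20.0 + 116.08*I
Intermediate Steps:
√(-25 + 14)*35 - 20 = √(-11)*35 - 20 = (I*√11)*35 - 20 = 35*I*√11 - 20 = -20 + 35*I*√11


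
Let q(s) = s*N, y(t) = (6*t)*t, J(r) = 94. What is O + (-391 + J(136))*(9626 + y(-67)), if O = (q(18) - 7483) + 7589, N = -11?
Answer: -10858412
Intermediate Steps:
y(t) = 6*t**2
q(s) = -11*s (q(s) = s*(-11) = -11*s)
O = -92 (O = (-11*18 - 7483) + 7589 = (-198 - 7483) + 7589 = -7681 + 7589 = -92)
O + (-391 + J(136))*(9626 + y(-67)) = -92 + (-391 + 94)*(9626 + 6*(-67)**2) = -92 - 297*(9626 + 6*4489) = -92 - 297*(9626 + 26934) = -92 - 297*36560 = -92 - 10858320 = -10858412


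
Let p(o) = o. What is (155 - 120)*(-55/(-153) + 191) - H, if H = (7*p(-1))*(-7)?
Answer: 1017233/153 ≈ 6648.6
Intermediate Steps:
H = 49 (H = (7*(-1))*(-7) = -7*(-7) = 49)
(155 - 120)*(-55/(-153) + 191) - H = (155 - 120)*(-55/(-153) + 191) - 1*49 = 35*(-55*(-1/153) + 191) - 49 = 35*(55/153 + 191) - 49 = 35*(29278/153) - 49 = 1024730/153 - 49 = 1017233/153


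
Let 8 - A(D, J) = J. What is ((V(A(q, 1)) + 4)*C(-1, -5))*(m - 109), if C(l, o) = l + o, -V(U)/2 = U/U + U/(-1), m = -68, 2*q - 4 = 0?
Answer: 16992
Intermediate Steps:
q = 2 (q = 2 + (½)*0 = 2 + 0 = 2)
A(D, J) = 8 - J
V(U) = -2 + 2*U (V(U) = -2*(U/U + U/(-1)) = -2*(1 + U*(-1)) = -2*(1 - U) = -2 + 2*U)
((V(A(q, 1)) + 4)*C(-1, -5))*(m - 109) = (((-2 + 2*(8 - 1*1)) + 4)*(-1 - 5))*(-68 - 109) = (((-2 + 2*(8 - 1)) + 4)*(-6))*(-177) = (((-2 + 2*7) + 4)*(-6))*(-177) = (((-2 + 14) + 4)*(-6))*(-177) = ((12 + 4)*(-6))*(-177) = (16*(-6))*(-177) = -96*(-177) = 16992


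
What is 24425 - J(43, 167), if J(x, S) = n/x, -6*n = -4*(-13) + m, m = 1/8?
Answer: 16804539/688 ≈ 24425.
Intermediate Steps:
m = 1/8 ≈ 0.12500
n = -139/16 (n = -(-4*(-13) + 1/8)/6 = -(52 + 1/8)/6 = -1/6*417/8 = -139/16 ≈ -8.6875)
J(x, S) = -139/(16*x)
24425 - J(43, 167) = 24425 - (-139)/(16*43) = 24425 - 1*(-139/688) = 24425 + 139/688 = 16804539/688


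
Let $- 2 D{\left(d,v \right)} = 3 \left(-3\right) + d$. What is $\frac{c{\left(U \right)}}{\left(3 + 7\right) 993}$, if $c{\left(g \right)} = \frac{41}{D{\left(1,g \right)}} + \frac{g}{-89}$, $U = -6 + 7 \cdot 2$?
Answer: $\frac{3617}{3535080} \approx 0.0010232$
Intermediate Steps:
$U = 8$ ($U = -6 + 14 = 8$)
$D{\left(d,v \right)} = \frac{9}{2} - \frac{d}{2}$ ($D{\left(d,v \right)} = - \frac{3 \left(-3\right) + d}{2} = - \frac{-9 + d}{2} = \frac{9}{2} - \frac{d}{2}$)
$c{\left(g \right)} = \frac{41}{4} - \frac{g}{89}$ ($c{\left(g \right)} = \frac{41}{\frac{9}{2} - \frac{1}{2}} + \frac{g}{-89} = \frac{41}{\frac{9}{2} - \frac{1}{2}} + g \left(- \frac{1}{89}\right) = \frac{41}{4} - \frac{g}{89}$)
$\frac{c{\left(U \right)}}{\left(3 + 7\right) 993} = \frac{\frac{41}{4} - \frac{8}{89}}{\left(3 + 7\right) 993} = \frac{\frac{41}{4} - \frac{8}{89}}{10 \cdot 993} = \frac{3617}{356 \cdot 9930} = \frac{3617}{356} \cdot \frac{1}{9930} = \frac{3617}{3535080}$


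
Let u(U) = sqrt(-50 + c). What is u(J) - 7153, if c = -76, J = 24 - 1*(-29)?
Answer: -7153 + 3*I*sqrt(14) ≈ -7153.0 + 11.225*I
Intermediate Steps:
J = 53 (J = 24 + 29 = 53)
u(U) = 3*I*sqrt(14) (u(U) = sqrt(-50 - 76) = sqrt(-126) = 3*I*sqrt(14))
u(J) - 7153 = 3*I*sqrt(14) - 7153 = -7153 + 3*I*sqrt(14)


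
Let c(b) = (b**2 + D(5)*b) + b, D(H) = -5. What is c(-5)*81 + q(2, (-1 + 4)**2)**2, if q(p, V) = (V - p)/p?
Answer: 14629/4 ≈ 3657.3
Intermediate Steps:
q(p, V) = (V - p)/p
c(b) = b**2 - 4*b (c(b) = (b**2 - 5*b) + b = b**2 - 4*b)
c(-5)*81 + q(2, (-1 + 4)**2)**2 = -5*(-4 - 5)*81 + (((-1 + 4)**2 - 1*2)/2)**2 = -5*(-9)*81 + ((3**2 - 2)/2)**2 = 45*81 + ((9 - 2)/2)**2 = 3645 + ((1/2)*7)**2 = 3645 + (7/2)**2 = 3645 + 49/4 = 14629/4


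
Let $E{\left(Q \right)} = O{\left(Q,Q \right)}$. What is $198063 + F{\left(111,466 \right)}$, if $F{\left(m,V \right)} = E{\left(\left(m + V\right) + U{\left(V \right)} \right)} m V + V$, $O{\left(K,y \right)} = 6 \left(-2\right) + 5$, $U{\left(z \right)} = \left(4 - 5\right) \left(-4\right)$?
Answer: $-163553$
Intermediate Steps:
$U{\left(z \right)} = 4$ ($U{\left(z \right)} = \left(-1\right) \left(-4\right) = 4$)
$O{\left(K,y \right)} = -7$ ($O{\left(K,y \right)} = -12 + 5 = -7$)
$E{\left(Q \right)} = -7$
$F{\left(m,V \right)} = V - 7 V m$ ($F{\left(m,V \right)} = - 7 m V + V = - 7 V m + V = V - 7 V m$)
$198063 + F{\left(111,466 \right)} = 198063 + 466 \left(1 - 777\right) = 198063 + 466 \left(-776\right) = 198063 - 361616 = -163553$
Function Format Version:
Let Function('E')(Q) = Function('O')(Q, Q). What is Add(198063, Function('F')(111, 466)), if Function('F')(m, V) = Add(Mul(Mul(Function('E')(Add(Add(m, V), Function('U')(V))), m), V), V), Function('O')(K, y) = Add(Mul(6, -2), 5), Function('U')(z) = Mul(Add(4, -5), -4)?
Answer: -163553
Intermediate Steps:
Function('U')(z) = 4 (Function('U')(z) = Mul(-1, -4) = 4)
Function('O')(K, y) = -7 (Function('O')(K, y) = Add(-12, 5) = -7)
Function('E')(Q) = -7
Function('F')(m, V) = Add(V, Mul(-7, V, m)) (Function('F')(m, V) = Add(Mul(Mul(-7, m), V), V) = Add(Mul(-7, V, m), V) = Add(V, Mul(-7, V, m)))
Add(198063, Function('F')(111, 466)) = Add(198063, Mul(466, Add(1, Mul(-7, 111)))) = Add(198063, Mul(466, Add(1, -777))) = Add(198063, Mul(466, -776)) = Add(198063, -361616) = -163553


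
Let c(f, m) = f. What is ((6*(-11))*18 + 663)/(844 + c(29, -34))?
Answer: -175/291 ≈ -0.60137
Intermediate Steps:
((6*(-11))*18 + 663)/(844 + c(29, -34)) = ((6*(-11))*18 + 663)/(844 + 29) = (-66*18 + 663)/873 = (-1188 + 663)*(1/873) = -525*1/873 = -175/291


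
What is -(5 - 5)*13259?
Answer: 0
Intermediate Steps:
-(5 - 5)*13259 = -1*0*13259 = 0*13259 = 0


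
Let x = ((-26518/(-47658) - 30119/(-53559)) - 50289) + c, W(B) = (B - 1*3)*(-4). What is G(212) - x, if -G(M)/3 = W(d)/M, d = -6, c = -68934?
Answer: 2688109814270872/22547214261 ≈ 1.1922e+5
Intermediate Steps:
W(B) = 12 - 4*B (W(B) = (B - 3)*(-4) = (-3 + B)*(-4) = 12 - 4*B)
x = -50719269822407/425419137 (x = ((-26518/(-47658) - 30119/(-53559)) - 50289) - 68934 = ((-26518*(-1/47658) - 30119*(-1/53559)) - 50289) - 68934 = ((13259/23829 + 30119/53559) - 50289) - 68934 = (475948144/425419137 - 50289) - 68934 = -21393427032449/425419137 - 68934 = -50719269822407/425419137 ≈ -1.1922e+5)
G(M) = -108/M (G(M) = -3*(12 - 4*(-6))/M = -3*(12 + 24)/M = -108/M)
G(212) - x = -108/212 - 1*(-50719269822407/425419137) = -108*1/212 + 50719269822407/425419137 = -27/53 + 50719269822407/425419137 = 2688109814270872/22547214261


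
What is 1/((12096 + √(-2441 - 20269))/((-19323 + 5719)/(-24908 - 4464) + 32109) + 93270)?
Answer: 864182815897118555024/80602656786220786026495689 - 865665491642*I*√22710/241807970358662358079487067 ≈ 1.0722e-5 - 5.395e-13*I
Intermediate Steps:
1/((12096 + √(-2441 - 20269))/((-19323 + 5719)/(-24908 - 4464) + 32109) + 93270) = 1/((12096 + √(-22710))/(-13604/(-29372) + 32109) + 93270) = 1/((12096 + I*√22710)/(-13604*(-1/29372) + 32109) + 93270) = 1/((12096 + I*√22710)/(3401/7343 + 32109) + 93270) = 1/((12096 + I*√22710)/(235779788/7343) + 93270) = 1/((12096 + I*√22710)*(7343/235779788) + 93270) = 1/((22205232/58944947 + 7343*I*√22710/235779788) + 93270) = 1/(5497817411922/58944947 + 7343*I*√22710/235779788)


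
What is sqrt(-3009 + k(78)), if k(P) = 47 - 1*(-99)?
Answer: I*sqrt(2863) ≈ 53.507*I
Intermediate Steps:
k(P) = 146 (k(P) = 47 + 99 = 146)
sqrt(-3009 + k(78)) = sqrt(-3009 + 146) = sqrt(-2863) = I*sqrt(2863)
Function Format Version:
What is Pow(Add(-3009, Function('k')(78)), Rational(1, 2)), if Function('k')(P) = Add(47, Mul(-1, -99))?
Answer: Mul(I, Pow(2863, Rational(1, 2))) ≈ Mul(53.507, I)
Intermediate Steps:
Function('k')(P) = 146 (Function('k')(P) = Add(47, 99) = 146)
Pow(Add(-3009, Function('k')(78)), Rational(1, 2)) = Pow(Add(-3009, 146), Rational(1, 2)) = Pow(-2863, Rational(1, 2)) = Mul(I, Pow(2863, Rational(1, 2)))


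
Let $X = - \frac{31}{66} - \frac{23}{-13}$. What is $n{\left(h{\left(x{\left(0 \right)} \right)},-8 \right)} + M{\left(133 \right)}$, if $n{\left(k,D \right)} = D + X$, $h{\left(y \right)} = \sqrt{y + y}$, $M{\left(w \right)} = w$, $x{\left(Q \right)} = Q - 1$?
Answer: $\frac{108365}{858} \approx 126.3$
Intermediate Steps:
$x{\left(Q \right)} = -1 + Q$
$X = \frac{1115}{858}$ ($X = \left(-31\right) \frac{1}{66} - - \frac{23}{13} = - \frac{31}{66} + \frac{23}{13} = \frac{1115}{858} \approx 1.2995$)
$h{\left(y \right)} = \sqrt{2} \sqrt{y}$ ($h{\left(y \right)} = \sqrt{2 y} = \sqrt{2} \sqrt{y}$)
$n{\left(k,D \right)} = \frac{1115}{858} + D$ ($n{\left(k,D \right)} = D + \frac{1115}{858} = \frac{1115}{858} + D$)
$n{\left(h{\left(x{\left(0 \right)} \right)},-8 \right)} + M{\left(133 \right)} = \left(\frac{1115}{858} - 8\right) + 133 = - \frac{5749}{858} + 133 = \frac{108365}{858}$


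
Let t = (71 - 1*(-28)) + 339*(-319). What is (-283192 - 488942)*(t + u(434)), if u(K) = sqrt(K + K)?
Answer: 83422901628 - 1544268*sqrt(217) ≈ 8.3400e+10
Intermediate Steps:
t = -108042 (t = (71 + 28) - 108141 = 99 - 108141 = -108042)
u(K) = sqrt(2)*sqrt(K) (u(K) = sqrt(2*K) = sqrt(2)*sqrt(K))
(-283192 - 488942)*(t + u(434)) = (-283192 - 488942)*(-108042 + sqrt(2)*sqrt(434)) = -772134*(-108042 + 2*sqrt(217)) = 83422901628 - 1544268*sqrt(217)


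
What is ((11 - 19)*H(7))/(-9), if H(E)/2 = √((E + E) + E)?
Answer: 16*√21/9 ≈ 8.1468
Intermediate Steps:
H(E) = 2*√3*√E (H(E) = 2*√((E + E) + E) = 2*√(2*E + E) = 2*√(3*E) = 2*(√3*√E) = 2*√3*√E)
((11 - 19)*H(7))/(-9) = ((11 - 19)*(2*√3*√7))/(-9) = -16*√21*(-⅑) = 16*√21/9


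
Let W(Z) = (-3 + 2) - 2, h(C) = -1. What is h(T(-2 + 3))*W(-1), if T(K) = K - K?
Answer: 3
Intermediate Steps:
T(K) = 0
W(Z) = -3 (W(Z) = -1 - 2 = -3)
h(T(-2 + 3))*W(-1) = -1*(-3) = 3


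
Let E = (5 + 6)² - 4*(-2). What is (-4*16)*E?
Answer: -8256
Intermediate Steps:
E = 129 (E = 11² + 8 = 121 + 8 = 129)
(-4*16)*E = -4*16*129 = -64*129 = -8256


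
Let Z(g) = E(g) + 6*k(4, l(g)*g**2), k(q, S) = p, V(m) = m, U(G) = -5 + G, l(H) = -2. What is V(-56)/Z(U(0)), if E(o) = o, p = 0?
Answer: 56/5 ≈ 11.200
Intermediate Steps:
k(q, S) = 0
Z(g) = g (Z(g) = g + 6*0 = g + 0 = g)
V(-56)/Z(U(0)) = -56/(-5 + 0) = -56/(-5) = -56*(-1/5) = 56/5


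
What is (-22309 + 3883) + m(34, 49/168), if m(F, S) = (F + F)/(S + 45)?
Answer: -20027430/1087 ≈ -18425.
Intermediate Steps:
m(F, S) = 2*F/(45 + S) (m(F, S) = (2*F)/(45 + S) = 2*F/(45 + S))
(-22309 + 3883) + m(34, 49/168) = (-22309 + 3883) + 2*34/(45 + 49/168) = -18426 + 2*34/(45 + 49*(1/168)) = -18426 + 2*34/(45 + 7/24) = -18426 + 2*34/(1087/24) = -18426 + 2*34*(24/1087) = -18426 + 1632/1087 = -20027430/1087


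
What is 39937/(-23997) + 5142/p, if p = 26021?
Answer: -915808103/624425937 ≈ -1.4666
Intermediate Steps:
39937/(-23997) + 5142/p = 39937/(-23997) + 5142/26021 = 39937*(-1/23997) + 5142*(1/26021) = -39937/23997 + 5142/26021 = -915808103/624425937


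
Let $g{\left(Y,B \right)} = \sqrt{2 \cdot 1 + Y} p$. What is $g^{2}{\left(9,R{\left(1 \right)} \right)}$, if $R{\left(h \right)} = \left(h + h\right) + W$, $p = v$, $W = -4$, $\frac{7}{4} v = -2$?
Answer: $\frac{704}{49} \approx 14.367$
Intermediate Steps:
$v = - \frac{8}{7}$ ($v = \frac{4}{7} \left(-2\right) = - \frac{8}{7} \approx -1.1429$)
$p = - \frac{8}{7} \approx -1.1429$
$R{\left(h \right)} = -4 + 2 h$ ($R{\left(h \right)} = \left(h + h\right) - 4 = 2 h - 4 = -4 + 2 h$)
$g{\left(Y,B \right)} = - \frac{8 \sqrt{2 + Y}}{7}$ ($g{\left(Y,B \right)} = \sqrt{2 \cdot 1 + Y} \left(- \frac{8}{7}\right) = \sqrt{2 + Y} \left(- \frac{8}{7}\right) = - \frac{8 \sqrt{2 + Y}}{7}$)
$g^{2}{\left(9,R{\left(1 \right)} \right)} = \left(- \frac{8 \sqrt{2 + 9}}{7}\right)^{2} = \left(- \frac{8 \sqrt{11}}{7}\right)^{2} = \frac{704}{49}$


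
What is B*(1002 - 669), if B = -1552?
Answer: -516816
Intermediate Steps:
B*(1002 - 669) = -1552*(1002 - 669) = -1552*333 = -516816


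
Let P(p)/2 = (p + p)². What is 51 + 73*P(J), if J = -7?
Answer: 28667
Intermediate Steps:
P(p) = 8*p² (P(p) = 2*(p + p)² = 2*(2*p)² = 2*(4*p²) = 8*p²)
51 + 73*P(J) = 51 + 73*(8*(-7)²) = 51 + 73*(8*49) = 51 + 73*392 = 51 + 28616 = 28667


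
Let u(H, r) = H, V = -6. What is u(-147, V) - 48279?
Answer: -48426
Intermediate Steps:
u(-147, V) - 48279 = -147 - 48279 = -48426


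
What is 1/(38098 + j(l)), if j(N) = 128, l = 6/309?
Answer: 1/38226 ≈ 2.6160e-5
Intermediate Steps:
l = 2/103 (l = 6*(1/309) = 2/103 ≈ 0.019417)
1/(38098 + j(l)) = 1/(38098 + 128) = 1/38226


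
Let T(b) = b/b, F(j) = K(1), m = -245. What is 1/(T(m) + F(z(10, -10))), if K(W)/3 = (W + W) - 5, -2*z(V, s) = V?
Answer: -1/8 ≈ -0.12500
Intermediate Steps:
z(V, s) = -V/2
K(W) = -15 + 6*W (K(W) = 3*((W + W) - 5) = 3*(2*W - 5) = 3*(-5 + 2*W) = -15 + 6*W)
F(j) = -9 (F(j) = -15 + 6*1 = -15 + 6 = -9)
T(b) = 1
1/(T(m) + F(z(10, -10))) = 1/(1 - 9) = 1/(-8) = -1/8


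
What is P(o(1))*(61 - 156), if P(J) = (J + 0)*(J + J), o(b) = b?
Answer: -190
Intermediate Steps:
P(J) = 2*J**2 (P(J) = J*(2*J) = 2*J**2)
P(o(1))*(61 - 156) = (2*1**2)*(61 - 156) = (2*1)*(-95) = 2*(-95) = -190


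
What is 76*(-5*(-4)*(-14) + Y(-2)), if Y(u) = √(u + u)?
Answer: -21280 + 152*I ≈ -21280.0 + 152.0*I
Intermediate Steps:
Y(u) = √2*√u (Y(u) = √(2*u) = √2*√u)
76*(-5*(-4)*(-14) + Y(-2)) = 76*(-5*(-4)*(-14) + √2*√(-2)) = 76*(20*(-14) + √2*(I*√2)) = 76*(-280 + 2*I) = -21280 + 152*I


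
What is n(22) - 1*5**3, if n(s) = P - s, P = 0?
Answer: -147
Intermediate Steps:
n(s) = -s (n(s) = 0 - s = -s)
n(22) - 1*5**3 = -1*22 - 1*5**3 = -22 - 1*125 = -22 - 125 = -147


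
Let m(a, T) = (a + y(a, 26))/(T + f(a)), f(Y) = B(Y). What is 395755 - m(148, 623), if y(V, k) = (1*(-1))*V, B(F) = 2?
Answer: 395755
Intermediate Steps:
y(V, k) = -V
f(Y) = 2
m(a, T) = 0 (m(a, T) = (a - a)/(T + 2) = 0/(2 + T) = 0)
395755 - m(148, 623) = 395755 - 1*0 = 395755 + 0 = 395755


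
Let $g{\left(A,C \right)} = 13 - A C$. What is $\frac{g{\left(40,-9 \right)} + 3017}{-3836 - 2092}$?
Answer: $- \frac{565}{988} \approx -0.57186$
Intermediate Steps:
$g{\left(A,C \right)} = 13 - A C$
$\frac{g{\left(40,-9 \right)} + 3017}{-3836 - 2092} = \frac{\left(13 - 40 \left(-9\right)\right) + 3017}{-3836 - 2092} = \frac{\left(13 + 360\right) + 3017}{-5928} = \left(373 + 3017\right) \left(- \frac{1}{5928}\right) = 3390 \left(- \frac{1}{5928}\right) = - \frac{565}{988}$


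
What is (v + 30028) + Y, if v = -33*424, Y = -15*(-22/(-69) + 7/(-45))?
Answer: 1106315/69 ≈ 16034.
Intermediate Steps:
Y = -169/69 (Y = -15*(-22*(-1/69) + 7*(-1/45)) = -15*(22/69 - 7/45) = -15*169/1035 = -169/69 ≈ -2.4493)
v = -13992
(v + 30028) + Y = (-13992 + 30028) - 169/69 = 16036 - 169/69 = 1106315/69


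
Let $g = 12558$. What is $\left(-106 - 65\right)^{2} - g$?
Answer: $16683$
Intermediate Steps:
$\left(-106 - 65\right)^{2} - g = \left(-106 - 65\right)^{2} - 12558 = \left(-171\right)^{2} - 12558 = 29241 - 12558 = 16683$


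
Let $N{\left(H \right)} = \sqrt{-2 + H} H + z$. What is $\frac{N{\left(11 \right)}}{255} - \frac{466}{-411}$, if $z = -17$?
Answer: $\frac{13934}{11645} \approx 1.1966$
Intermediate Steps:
$N{\left(H \right)} = -17 + H \sqrt{-2 + H}$ ($N{\left(H \right)} = \sqrt{-2 + H} H - 17 = H \sqrt{-2 + H} - 17 = -17 + H \sqrt{-2 + H}$)
$\frac{N{\left(11 \right)}}{255} - \frac{466}{-411} = \frac{-17 + 11 \sqrt{-2 + 11}}{255} - \frac{466}{-411} = \left(-17 + 11 \sqrt{9}\right) \frac{1}{255} - - \frac{466}{411} = \left(-17 + 11 \cdot 3\right) \frac{1}{255} + \frac{466}{411} = \left(-17 + 33\right) \frac{1}{255} + \frac{466}{411} = 16 \cdot \frac{1}{255} + \frac{466}{411} = \frac{16}{255} + \frac{466}{411} = \frac{13934}{11645}$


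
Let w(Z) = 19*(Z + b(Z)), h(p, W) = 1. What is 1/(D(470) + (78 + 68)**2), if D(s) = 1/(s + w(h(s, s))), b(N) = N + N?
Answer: 527/11233533 ≈ 4.6913e-5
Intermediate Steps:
b(N) = 2*N
w(Z) = 57*Z (w(Z) = 19*(Z + 2*Z) = 19*(3*Z) = 57*Z)
D(s) = 1/(57 + s) (D(s) = 1/(s + 57*1) = 1/(s + 57) = 1/(57 + s))
1/(D(470) + (78 + 68)**2) = 1/(1/(57 + 470) + (78 + 68)**2) = 1/(1/527 + 146**2) = 1/(1/527 + 21316) = 1/(11233533/527) = 527/11233533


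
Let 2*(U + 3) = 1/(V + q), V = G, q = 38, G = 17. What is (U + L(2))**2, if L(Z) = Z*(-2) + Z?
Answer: 301401/12100 ≈ 24.909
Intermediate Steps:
V = 17
U = -329/110 (U = -3 + 1/(2*(17 + 38)) = -3 + (1/2)/55 = -3 + (1/2)*(1/55) = -3 + 1/110 = -329/110 ≈ -2.9909)
L(Z) = -Z (L(Z) = -2*Z + Z = -Z)
(U + L(2))**2 = (-329/110 - 1*2)**2 = (-329/110 - 2)**2 = (-549/110)**2 = 301401/12100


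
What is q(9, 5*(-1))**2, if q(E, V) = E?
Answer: 81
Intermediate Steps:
q(9, 5*(-1))**2 = 9**2 = 81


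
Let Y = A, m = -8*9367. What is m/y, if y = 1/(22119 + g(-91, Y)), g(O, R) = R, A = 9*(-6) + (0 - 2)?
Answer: -1653312968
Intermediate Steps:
m = -74936
A = -56 (A = -54 - 2 = -56)
Y = -56
y = 1/22063 (y = 1/(22119 - 56) = 1/22063 ≈ 4.5325e-5)
m/y = -74936/1/22063 = -74936*22063 = -1653312968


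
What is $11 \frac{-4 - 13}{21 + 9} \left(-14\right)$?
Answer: $\frac{1309}{15} \approx 87.267$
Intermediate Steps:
$11 \frac{-4 - 13}{21 + 9} \left(-14\right) = 11 \left(- \frac{17}{30}\right) \left(-14\right) = \left(- \frac{187}{30}\right) \left(-14\right) = \frac{1309}{15}$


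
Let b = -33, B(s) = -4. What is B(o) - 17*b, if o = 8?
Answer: 557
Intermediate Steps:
B(o) - 17*b = -4 - 17*(-33) = -4 + 561 = 557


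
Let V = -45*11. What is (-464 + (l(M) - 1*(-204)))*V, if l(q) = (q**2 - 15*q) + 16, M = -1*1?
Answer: 112860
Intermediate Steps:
M = -1
l(q) = 16 + q**2 - 15*q
V = -495
(-464 + (l(M) - 1*(-204)))*V = (-464 + ((16 + (-1)**2 - 15*(-1)) - 1*(-204)))*(-495) = (-464 + ((16 + 1 + 15) + 204))*(-495) = (-464 + (32 + 204))*(-495) = (-464 + 236)*(-495) = -228*(-495) = 112860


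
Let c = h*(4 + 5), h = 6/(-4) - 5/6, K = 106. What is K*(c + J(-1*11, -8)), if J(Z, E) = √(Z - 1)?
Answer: -2226 + 212*I*√3 ≈ -2226.0 + 367.19*I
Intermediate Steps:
J(Z, E) = √(-1 + Z)
h = -7/3 (h = 6*(-¼) - 5*⅙ = -3/2 - ⅚ = -7/3 ≈ -2.3333)
c = -21 (c = -7*(4 + 5)/3 = -7/3*9 = -21)
K*(c + J(-1*11, -8)) = 106*(-21 + √(-1 - 1*11)) = 106*(-21 + √(-1 - 11)) = 106*(-21 + √(-12)) = 106*(-21 + 2*I*√3) = -2226 + 212*I*√3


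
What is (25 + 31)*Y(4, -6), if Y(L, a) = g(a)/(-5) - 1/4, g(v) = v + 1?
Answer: 42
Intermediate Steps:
g(v) = 1 + v
Y(L, a) = -9/20 - a/5 (Y(L, a) = (1 + a)/(-5) - 1/4 = (1 + a)*(-1/5) - 1*1/4 = (-1/5 - a/5) - 1/4 = -9/20 - a/5)
(25 + 31)*Y(4, -6) = (25 + 31)*(-9/20 - 1/5*(-6)) = 56*(-9/20 + 6/5) = 56*(3/4) = 42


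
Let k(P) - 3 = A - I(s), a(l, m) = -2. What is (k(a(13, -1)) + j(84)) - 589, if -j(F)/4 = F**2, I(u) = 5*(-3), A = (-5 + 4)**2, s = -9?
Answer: -28794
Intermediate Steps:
A = 1 (A = (-1)**2 = 1)
I(u) = -15
k(P) = 19 (k(P) = 3 + (1 - 1*(-15)) = 3 + (1 + 15) = 3 + 16 = 19)
j(F) = -4*F**2
(k(a(13, -1)) + j(84)) - 589 = (19 - 4*84**2) - 589 = (19 - 4*7056) - 589 = (19 - 28224) - 589 = -28205 - 589 = -28794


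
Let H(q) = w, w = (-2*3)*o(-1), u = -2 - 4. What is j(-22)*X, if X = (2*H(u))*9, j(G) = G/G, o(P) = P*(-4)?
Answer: -432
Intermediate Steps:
o(P) = -4*P
u = -6
j(G) = 1
w = -24 (w = (-2*3)*(-4*(-1)) = -6*4 = -24)
H(q) = -24
X = -432 (X = (2*(-24))*9 = -48*9 = -432)
j(-22)*X = 1*(-432) = -432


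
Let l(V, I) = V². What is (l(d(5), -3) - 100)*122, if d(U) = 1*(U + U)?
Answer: 0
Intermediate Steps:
d(U) = 2*U (d(U) = 1*(2*U) = 2*U)
(l(d(5), -3) - 100)*122 = ((2*5)² - 100)*122 = (10² - 100)*122 = (100 - 100)*122 = 0*122 = 0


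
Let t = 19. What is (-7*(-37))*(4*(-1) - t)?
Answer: -5957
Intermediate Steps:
(-7*(-37))*(4*(-1) - t) = (-7*(-37))*(4*(-1) - 1*19) = 259*(-4 - 19) = 259*(-23) = -5957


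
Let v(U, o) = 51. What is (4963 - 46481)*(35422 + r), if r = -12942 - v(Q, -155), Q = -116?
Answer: -931207222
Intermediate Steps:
r = -12993 (r = -12942 - 1*51 = -12942 - 51 = -12993)
(4963 - 46481)*(35422 + r) = (4963 - 46481)*(35422 - 12993) = -41518*22429 = -931207222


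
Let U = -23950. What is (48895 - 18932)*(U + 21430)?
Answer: -75506760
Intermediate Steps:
(48895 - 18932)*(U + 21430) = (48895 - 18932)*(-23950 + 21430) = 29963*(-2520) = -75506760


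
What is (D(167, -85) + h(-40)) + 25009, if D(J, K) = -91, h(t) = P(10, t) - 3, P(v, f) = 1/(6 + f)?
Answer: 847109/34 ≈ 24915.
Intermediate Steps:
h(t) = -3 + 1/(6 + t) (h(t) = 1/(6 + t) - 3 = -3 + 1/(6 + t))
(D(167, -85) + h(-40)) + 25009 = (-91 + (-17 - 3*(-40))/(6 - 40)) + 25009 = (-91 + (-17 + 120)/(-34)) + 25009 = (-91 - 1/34*103) + 25009 = (-91 - 103/34) + 25009 = -3197/34 + 25009 = 847109/34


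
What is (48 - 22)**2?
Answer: 676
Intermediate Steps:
(48 - 22)**2 = 26**2 = 676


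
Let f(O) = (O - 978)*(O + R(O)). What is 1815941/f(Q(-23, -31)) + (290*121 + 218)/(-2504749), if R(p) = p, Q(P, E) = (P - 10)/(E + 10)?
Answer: -17144665619277/28972239010 ≈ -591.76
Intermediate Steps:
Q(P, E) = (-10 + P)/(10 + E)
f(O) = 2*O*(-978 + O) (f(O) = (O - 978)*(O + O) = (-978 + O)*(2*O) = 2*O*(-978 + O))
1815941/f(Q(-23, -31)) + (290*121 + 218)/(-2504749) = 1815941/((2*((-10 - 23)/(10 - 31))*(-978 + (-10 - 23)/(10 - 31)))) + (290*121 + 218)/(-2504749) = 1815941/((2*(-33/(-21))*(-978 - 33/(-21)))) + (35090 + 218)*(-1/2504749) = 1815941/((2*(-1/21*(-33))*(-978 - 1/21*(-33)))) + 35308*(-1/2504749) = 1815941/((2*(11/7)*(-978 + 11/7))) - 2716/192673 = 1815941/((2*(11/7)*(-6835/7))) - 2716/192673 = 1815941/(-150370/49) - 2716/192673 = 1815941*(-49/150370) - 2716/192673 = -88981109/150370 - 2716/192673 = -17144665619277/28972239010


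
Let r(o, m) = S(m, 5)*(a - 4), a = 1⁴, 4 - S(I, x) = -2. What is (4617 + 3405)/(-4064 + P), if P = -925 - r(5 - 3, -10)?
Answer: -2674/1657 ≈ -1.6138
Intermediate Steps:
S(I, x) = 6 (S(I, x) = 4 - 1*(-2) = 4 + 2 = 6)
a = 1
r(o, m) = -18 (r(o, m) = 6*(1 - 4) = 6*(-3) = -18)
P = -907 (P = -925 - 1*(-18) = -925 + 18 = -907)
(4617 + 3405)/(-4064 + P) = (4617 + 3405)/(-4064 - 907) = 8022/(-4971) = 8022*(-1/4971) = -2674/1657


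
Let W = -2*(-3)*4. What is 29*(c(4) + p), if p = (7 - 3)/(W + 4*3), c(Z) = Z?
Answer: 1073/9 ≈ 119.22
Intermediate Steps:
W = 24 (W = 6*4 = 24)
p = ⅑ (p = (7 - 3)/(24 + 4*3) = 4/(24 + 12) = 4/36 = 4*(1/36) = ⅑ ≈ 0.11111)
29*(c(4) + p) = 29*(4 + ⅑) = 29*(37/9) = 1073/9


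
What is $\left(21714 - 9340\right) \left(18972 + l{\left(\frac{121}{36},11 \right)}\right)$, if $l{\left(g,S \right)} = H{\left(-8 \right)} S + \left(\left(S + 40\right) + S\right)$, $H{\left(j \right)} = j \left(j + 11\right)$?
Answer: $232259980$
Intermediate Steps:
$H{\left(j \right)} = j \left(11 + j\right)$
$l{\left(g,S \right)} = 40 - 22 S$ ($l{\left(g,S \right)} = - 8 \left(11 - 8\right) S + \left(\left(S + 40\right) + S\right) = \left(-8\right) 3 S + \left(\left(40 + S\right) + S\right) = - 24 S + \left(40 + 2 S\right) = 40 - 22 S$)
$\left(21714 - 9340\right) \left(18972 + l{\left(\frac{121}{36},11 \right)}\right) = \left(21714 - 9340\right) \left(18972 + \left(40 - 242\right)\right) = \left(21714 + \left(-11102 + 1762\right)\right) \left(18972 + \left(40 - 242\right)\right) = \left(21714 - 9340\right) \left(18972 - 202\right) = 12374 \cdot 18770 = 232259980$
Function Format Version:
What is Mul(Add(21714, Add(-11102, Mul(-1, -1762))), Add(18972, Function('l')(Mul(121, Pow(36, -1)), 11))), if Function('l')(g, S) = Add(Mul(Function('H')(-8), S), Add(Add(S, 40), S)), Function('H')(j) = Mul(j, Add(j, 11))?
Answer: 232259980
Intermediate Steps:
Function('H')(j) = Mul(j, Add(11, j))
Function('l')(g, S) = Add(40, Mul(-22, S)) (Function('l')(g, S) = Add(Mul(Mul(-8, Add(11, -8)), S), Add(Add(S, 40), S)) = Add(Mul(Mul(-8, 3), S), Add(Add(40, S), S)) = Add(Mul(-24, S), Add(40, Mul(2, S))) = Add(40, Mul(-22, S)))
Mul(Add(21714, Add(-11102, Mul(-1, -1762))), Add(18972, Function('l')(Mul(121, Pow(36, -1)), 11))) = Mul(Add(21714, Add(-11102, Mul(-1, -1762))), Add(18972, Add(40, Mul(-22, 11)))) = Mul(Add(21714, Add(-11102, 1762)), Add(18972, Add(40, -242))) = Mul(Add(21714, -9340), Add(18972, -202)) = Mul(12374, 18770) = 232259980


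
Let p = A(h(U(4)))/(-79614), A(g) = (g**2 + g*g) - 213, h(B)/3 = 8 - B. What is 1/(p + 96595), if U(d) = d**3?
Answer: 26538/2563419365 ≈ 1.0353e-5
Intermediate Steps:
h(B) = 24 - 3*B (h(B) = 3*(8 - B) = 24 - 3*B)
A(g) = -213 + 2*g**2 (A(g) = (g**2 + g**2) - 213 = 2*g**2 - 213 = -213 + 2*g**2)
p = -18745/26538 (p = (-213 + 2*(24 - 3*4**3)**2)/(-79614) = (-213 + 2*(24 - 3*64)**2)*(-1/79614) = (-213 + 2*(24 - 192)**2)*(-1/79614) = (-213 + 2*(-168)**2)*(-1/79614) = (-213 + 2*28224)*(-1/79614) = (-213 + 56448)*(-1/79614) = 56235*(-1/79614) = -18745/26538 ≈ -0.70635)
1/(p + 96595) = 1/(-18745/26538 + 96595) = 1/(2563419365/26538) = 26538/2563419365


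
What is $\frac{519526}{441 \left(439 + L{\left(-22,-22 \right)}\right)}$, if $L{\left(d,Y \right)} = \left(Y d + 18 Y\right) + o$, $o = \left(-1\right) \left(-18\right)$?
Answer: $\frac{74218}{34335} \approx 2.1616$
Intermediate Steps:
$o = 18$
$L{\left(d,Y \right)} = 18 + 18 Y + Y d$ ($L{\left(d,Y \right)} = \left(Y d + 18 Y\right) + 18 = \left(18 Y + Y d\right) + 18 = 18 + 18 Y + Y d$)
$\frac{519526}{441 \left(439 + L{\left(-22,-22 \right)}\right)} = \frac{519526}{441 \left(439 + \left(18 + 18 \left(-22\right) - -484\right)\right)} = \frac{519526}{441 \left(439 + \left(18 - 396 + 484\right)\right)} = \frac{519526}{441 \left(439 + 106\right)} = \frac{519526}{441 \cdot 545} = \frac{519526}{240345} = 519526 \cdot \frac{1}{240345} = \frac{74218}{34335}$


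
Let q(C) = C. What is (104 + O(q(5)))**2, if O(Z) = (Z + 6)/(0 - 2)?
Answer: 38809/4 ≈ 9702.3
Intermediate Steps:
O(Z) = -3 - Z/2 (O(Z) = (6 + Z)/(-2) = (6 + Z)*(-1/2) = -3 - Z/2)
(104 + O(q(5)))**2 = (104 + (-3 - 1/2*5))**2 = (104 + (-3 - 5/2))**2 = (104 - 11/2)**2 = (197/2)**2 = 38809/4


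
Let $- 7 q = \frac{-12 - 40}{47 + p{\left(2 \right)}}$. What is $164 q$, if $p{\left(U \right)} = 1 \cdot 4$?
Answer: $\frac{8528}{357} \approx 23.888$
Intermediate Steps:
$p{\left(U \right)} = 4$
$q = \frac{52}{357}$ ($q = - \frac{\left(-12 - 40\right) \frac{1}{47 + 4}}{7} = - \frac{\left(-52\right) \frac{1}{51}}{7} = \left(- \frac{1}{7}\right) \left(- \frac{52}{51}\right) = \frac{52}{357} \approx 0.14566$)
$164 q = 164 \cdot \frac{52}{357} = \frac{8528}{357}$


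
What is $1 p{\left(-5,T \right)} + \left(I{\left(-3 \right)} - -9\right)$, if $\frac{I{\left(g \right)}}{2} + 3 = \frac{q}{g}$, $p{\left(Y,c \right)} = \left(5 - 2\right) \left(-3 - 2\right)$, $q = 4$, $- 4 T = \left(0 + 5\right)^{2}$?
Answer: $- \frac{44}{3} \approx -14.667$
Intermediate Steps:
$T = - \frac{25}{4}$ ($T = - \frac{\left(0 + 5\right)^{2}}{4} = - \frac{5^{2}}{4} = \left(- \frac{1}{4}\right) 25 = - \frac{25}{4} \approx -6.25$)
$p{\left(Y,c \right)} = -15$ ($p{\left(Y,c \right)} = 3 \left(-5\right) = -15$)
$I{\left(g \right)} = -6 + \frac{8}{g}$ ($I{\left(g \right)} = -6 + 2 \frac{4}{g} = -6 + \frac{8}{g}$)
$1 p{\left(-5,T \right)} + \left(I{\left(-3 \right)} - -9\right) = 1 \left(-15\right) - \left(-3 + \frac{8}{3}\right) = -15 + \left(\left(-6 + 8 \left(- \frac{1}{3}\right)\right) + 9\right) = -15 + \left(\left(-6 - \frac{8}{3}\right) + 9\right) = -15 + \left(- \frac{26}{3} + 9\right) = -15 + \frac{1}{3} = - \frac{44}{3}$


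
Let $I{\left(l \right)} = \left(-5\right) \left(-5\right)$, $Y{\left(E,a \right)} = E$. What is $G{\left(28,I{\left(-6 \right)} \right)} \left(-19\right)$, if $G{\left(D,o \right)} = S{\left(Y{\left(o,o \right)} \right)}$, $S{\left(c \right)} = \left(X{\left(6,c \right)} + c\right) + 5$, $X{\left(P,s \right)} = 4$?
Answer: $-646$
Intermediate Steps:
$S{\left(c \right)} = 9 + c$ ($S{\left(c \right)} = \left(4 + c\right) + 5 = 9 + c$)
$I{\left(l \right)} = 25$
$G{\left(D,o \right)} = 9 + o$
$G{\left(28,I{\left(-6 \right)} \right)} \left(-19\right) = \left(9 + 25\right) \left(-19\right) = 34 \left(-19\right) = -646$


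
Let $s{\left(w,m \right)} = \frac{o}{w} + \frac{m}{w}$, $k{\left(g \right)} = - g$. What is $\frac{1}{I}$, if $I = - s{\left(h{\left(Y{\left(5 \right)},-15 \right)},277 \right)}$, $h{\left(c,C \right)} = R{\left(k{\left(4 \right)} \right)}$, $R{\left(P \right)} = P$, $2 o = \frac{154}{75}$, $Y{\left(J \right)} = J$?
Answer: $\frac{75}{5213} \approx 0.014387$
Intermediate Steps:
$o = \frac{77}{75}$ ($o = \frac{154 \cdot \frac{1}{75}}{2} = \frac{1}{2} \cdot \frac{154}{75} = \frac{77}{75} \approx 1.0267$)
$h{\left(c,C \right)} = -4$ ($h{\left(c,C \right)} = \left(-1\right) 4 = -4$)
$s{\left(w,m \right)} = \frac{77}{75 w} + \frac{m}{w}$
$I = \frac{5213}{75}$ ($I = - \frac{\frac{77}{75} + 277}{-4} = - \frac{\left(-1\right) 20852}{4 \cdot 75} = \left(-1\right) \left(- \frac{5213}{75}\right) = \frac{5213}{75} \approx 69.507$)
$\frac{1}{I} = \frac{1}{\frac{5213}{75}} = \frac{75}{5213}$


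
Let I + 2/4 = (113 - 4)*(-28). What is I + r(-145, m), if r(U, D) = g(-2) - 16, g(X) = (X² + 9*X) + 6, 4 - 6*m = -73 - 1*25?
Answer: -6153/2 ≈ -3076.5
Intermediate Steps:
m = 17 (m = ⅔ - (-73 - 1*25)/6 = ⅔ - (-73 - 25)/6 = ⅔ - ⅙*(-98) = ⅔ + 49/3 = 17)
g(X) = 6 + X² + 9*X
I = -6105/2 (I = -½ + (113 - 4)*(-28) = -½ + 109*(-28) = -½ - 3052 = -6105/2 ≈ -3052.5)
r(U, D) = -24 (r(U, D) = (6 + (-2)² + 9*(-2)) - 16 = (6 + 4 - 18) - 16 = -8 - 16 = -24)
I + r(-145, m) = -6105/2 - 24 = -6153/2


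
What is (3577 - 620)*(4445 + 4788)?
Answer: 27301981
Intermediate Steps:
(3577 - 620)*(4445 + 4788) = 2957*9233 = 27301981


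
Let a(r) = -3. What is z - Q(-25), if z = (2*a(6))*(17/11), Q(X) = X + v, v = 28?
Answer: -135/11 ≈ -12.273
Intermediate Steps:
Q(X) = 28 + X (Q(X) = X + 28 = 28 + X)
z = -102/11 (z = (2*(-3))*(17/11) = -102/11 ≈ -9.2727)
z - Q(-25) = -102/11 - (28 - 25) = -102/11 - 1*3 = -102/11 - 3 = -135/11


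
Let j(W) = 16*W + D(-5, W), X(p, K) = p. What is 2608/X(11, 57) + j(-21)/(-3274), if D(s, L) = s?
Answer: 8542343/36014 ≈ 237.20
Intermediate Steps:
j(W) = -5 + 16*W (j(W) = 16*W - 5 = -5 + 16*W)
2608/X(11, 57) + j(-21)/(-3274) = 2608/11 + (-5 + 16*(-21))/(-3274) = 2608*(1/11) + (-5 - 336)*(-1/3274) = 2608/11 - 341*(-1/3274) = 2608/11 + 341/3274 = 8542343/36014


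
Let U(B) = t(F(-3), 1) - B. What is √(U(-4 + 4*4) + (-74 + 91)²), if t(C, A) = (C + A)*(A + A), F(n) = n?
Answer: √273 ≈ 16.523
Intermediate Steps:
t(C, A) = 2*A*(A + C) (t(C, A) = (A + C)*(2*A) = 2*A*(A + C))
U(B) = -4 - B (U(B) = 2*1*(1 - 3) - B = 2*1*(-2) - B = -4 - B)
√(U(-4 + 4*4) + (-74 + 91)²) = √((-4 - (-4 + 4*4)) + (-74 + 91)²) = √((-4 - (-4 + 16)) + 17²) = √((-4 - 1*12) + 289) = √((-4 - 12) + 289) = √(-16 + 289) = √273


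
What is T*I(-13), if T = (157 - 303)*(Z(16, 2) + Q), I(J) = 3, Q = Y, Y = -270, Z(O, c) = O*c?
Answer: 104244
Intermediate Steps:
Q = -270
T = 34748 (T = (157 - 303)*(16*2 - 270) = -146*(32 - 270) = -146*(-238) = 34748)
T*I(-13) = 34748*3 = 104244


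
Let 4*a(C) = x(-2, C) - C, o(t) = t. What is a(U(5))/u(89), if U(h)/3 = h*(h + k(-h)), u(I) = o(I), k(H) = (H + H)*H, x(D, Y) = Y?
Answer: 0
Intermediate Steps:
k(H) = 2*H² (k(H) = (2*H)*H = 2*H²)
u(I) = I
U(h) = 3*h*(h + 2*h²) (U(h) = 3*(h*(h + 2*(-h)²)) = 3*(h*(h + 2*h²)) = 3*h*(h + 2*h²))
a(C) = 0 (a(C) = (C - C)/4 = (¼)*0 = 0)
a(U(5))/u(89) = 0/89 = 0*(1/89) = 0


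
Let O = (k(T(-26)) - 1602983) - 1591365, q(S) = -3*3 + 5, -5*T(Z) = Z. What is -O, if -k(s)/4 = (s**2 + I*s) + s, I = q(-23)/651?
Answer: 51990110444/16275 ≈ 3.1945e+6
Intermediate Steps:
T(Z) = -Z/5
q(S) = -4 (q(S) = -9 + 5 = -4)
I = -4/651 ≈ -0.0061444
k(s) = -4*s**2 - 2588*s/651 (k(s) = -4*((s**2 - 4*s/651) + s) = -4*(s**2 + 647*s/651) = -4*s**2 - 2588*s/651)
O = -51990110444/16275 (O = (-4*(-1/5*(-26))*(647 + 651*(-1/5*(-26)))/651 - 1602983) - 1591365 = (-4/651*26/5*(647 + 651*(26/5)) - 1602983) - 1591365 = (-4/651*26/5*(647 + 16926/5) - 1602983) - 1591365 = (-4/651*26/5*20161/5 - 1602983) - 1591365 = (-2096744/16275 - 1602983) - 1591365 = -26090645069/16275 - 1591365 = -51990110444/16275 ≈ -3.1945e+6)
-O = -1*(-51990110444/16275) = 51990110444/16275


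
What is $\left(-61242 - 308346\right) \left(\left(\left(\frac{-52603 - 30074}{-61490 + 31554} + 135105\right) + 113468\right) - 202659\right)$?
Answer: $- \frac{127005606631857}{7484} \approx -1.697 \cdot 10^{10}$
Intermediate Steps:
$\left(-61242 - 308346\right) \left(\left(\left(\frac{-52603 - 30074}{-61490 + 31554} + 135105\right) + 113468\right) - 202659\right) = - 369588 \left(\left(\left(- \frac{82677}{-29936} + 135105\right) + 113468\right) - 202659\right) = - 369588 \left(\left(\left(\left(-82677\right) \left(- \frac{1}{29936}\right) + 135105\right) + 113468\right) - 202659\right) = - 369588 \left(\left(\left(\frac{82677}{29936} + 135105\right) + 113468\right) - 202659\right) = - 369588 \left(\left(\frac{4044585957}{29936} + 113468\right) - 202659\right) = - 369588 \left(\frac{7441364005}{29936} - 202659\right) = \left(-369588\right) \frac{1374564181}{29936} = - \frac{127005606631857}{7484}$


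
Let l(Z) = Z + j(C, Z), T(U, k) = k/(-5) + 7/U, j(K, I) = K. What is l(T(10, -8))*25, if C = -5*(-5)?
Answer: 1365/2 ≈ 682.50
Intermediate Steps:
C = 25
T(U, k) = 7/U - k/5 (T(U, k) = k*(-⅕) + 7/U = -k/5 + 7/U = 7/U - k/5)
l(Z) = 25 + Z (l(Z) = Z + 25 = 25 + Z)
l(T(10, -8))*25 = (25 + (7/10 - ⅕*(-8)))*25 = (25 + (7*(⅒) + 8/5))*25 = (25 + (7/10 + 8/5))*25 = (25 + 23/10)*25 = (273/10)*25 = 1365/2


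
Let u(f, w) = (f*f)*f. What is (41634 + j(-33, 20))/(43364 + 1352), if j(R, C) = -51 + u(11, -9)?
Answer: 21457/22358 ≈ 0.95970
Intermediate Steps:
u(f, w) = f**3 (u(f, w) = f**2*f = f**3)
j(R, C) = 1280 (j(R, C) = -51 + 11**3 = -51 + 1331 = 1280)
(41634 + j(-33, 20))/(43364 + 1352) = (41634 + 1280)/(43364 + 1352) = 42914/44716 = 42914*(1/44716) = 21457/22358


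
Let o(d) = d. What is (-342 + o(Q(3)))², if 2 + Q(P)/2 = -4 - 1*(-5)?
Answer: 118336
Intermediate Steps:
Q(P) = -2 (Q(P) = -4 + 2*(-4 - 1*(-5)) = -4 + 2*(-4 + 5) = -4 + 2*1 = -4 + 2 = -2)
(-342 + o(Q(3)))² = (-342 - 2)² = (-344)² = 118336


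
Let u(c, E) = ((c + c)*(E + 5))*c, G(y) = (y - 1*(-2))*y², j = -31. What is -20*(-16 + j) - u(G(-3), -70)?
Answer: 11470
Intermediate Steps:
G(y) = y²*(2 + y) (G(y) = (y + 2)*y² = (2 + y)*y² = y²*(2 + y))
u(c, E) = 2*c²*(5 + E) (u(c, E) = ((2*c)*(5 + E))*c = (2*c*(5 + E))*c = 2*c²*(5 + E))
-20*(-16 + j) - u(G(-3), -70) = -20*(-16 - 31) - 2*((-3)²*(2 - 3))²*(5 - 70) = -20*(-47) - 2*(9*(-1))²*(-65) = 940 - 2*(-9)²*(-65) = 940 - 2*81*(-65) = 940 - 1*(-10530) = 940 + 10530 = 11470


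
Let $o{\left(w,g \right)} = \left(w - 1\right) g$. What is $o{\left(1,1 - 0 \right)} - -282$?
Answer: $282$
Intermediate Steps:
$o{\left(w,g \right)} = g \left(-1 + w\right)$ ($o{\left(w,g \right)} = \left(-1 + w\right) g = g \left(-1 + w\right)$)
$o{\left(1,1 - 0 \right)} - -282 = \left(1 - 0\right) \left(-1 + 1\right) - -282 = \left(1 + 0\right) 0 + 282 = 1 \cdot 0 + 282 = 0 + 282 = 282$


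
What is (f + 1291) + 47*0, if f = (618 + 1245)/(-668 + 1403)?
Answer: 316916/245 ≈ 1293.5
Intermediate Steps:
f = 621/245 (f = 1863/735 = 1863*(1/735) = 621/245 ≈ 2.5347)
(f + 1291) + 47*0 = (621/245 + 1291) + 47*0 = 316916/245 + 0 = 316916/245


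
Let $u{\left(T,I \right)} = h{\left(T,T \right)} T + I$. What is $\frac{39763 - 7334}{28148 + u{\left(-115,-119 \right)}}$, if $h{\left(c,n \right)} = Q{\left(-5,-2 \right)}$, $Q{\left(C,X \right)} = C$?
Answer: $\frac{32429}{28604} \approx 1.1337$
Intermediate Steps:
$h{\left(c,n \right)} = -5$
$u{\left(T,I \right)} = I - 5 T$ ($u{\left(T,I \right)} = - 5 T + I = I - 5 T$)
$\frac{39763 - 7334}{28148 + u{\left(-115,-119 \right)}} = \frac{39763 - 7334}{28148 - -456} = \frac{32429}{28148 + \left(-119 + 575\right)} = \frac{32429}{28148 + 456} = \frac{32429}{28604}$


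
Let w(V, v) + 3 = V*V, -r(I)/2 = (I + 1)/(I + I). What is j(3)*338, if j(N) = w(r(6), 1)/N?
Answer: -9971/54 ≈ -184.65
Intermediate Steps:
r(I) = -(1 + I)/I (r(I) = -2*(I + 1)/(I + I) = -2*(1 + I)/(2*I) = -2*(1 + I)*1/(2*I) = -(1 + I)/I)
w(V, v) = -3 + V² (w(V, v) = -3 + V*V = -3 + V²)
j(N) = -59/(36*N) (j(N) = (-3 + ((-1 - 1*6)/6)²)/N = (-3 + ((-1 - 6)/6)²)/N = (-3 + ((⅙)*(-7))²)/N = (-3 + (-7/6)²)/N = (-3 + 49/36)/N = -59/(36*N))
j(3)*338 = -59/36/3*338 = -59/36*⅓*338 = -59/108*338 = -9971/54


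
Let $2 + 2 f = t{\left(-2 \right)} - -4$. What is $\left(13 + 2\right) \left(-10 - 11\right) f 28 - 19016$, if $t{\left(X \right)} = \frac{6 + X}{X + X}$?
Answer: $-23426$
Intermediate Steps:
$t{\left(X \right)} = \frac{6 + X}{2 X}$
$f = \frac{1}{2}$ ($f = -1 + \frac{\frac{6 - 2}{2 \left(-2\right)} - -4}{2} = -1 + \frac{\frac{1}{2} \left(- \frac{1}{2}\right) 4 + 4}{2} = -1 + \frac{-1 + 4}{2} = -1 + \frac{1}{2} \cdot 3 = -1 + \frac{3}{2} = \frac{1}{2} \approx 0.5$)
$\left(13 + 2\right) \left(-10 - 11\right) f 28 - 19016 = \left(13 + 2\right) \left(-10 - 11\right) \frac{1}{2} \cdot 28 - 19016 = 15 \left(-21\right) \frac{1}{2} \cdot 28 - 19016 = \left(-315\right) \frac{1}{2} \cdot 28 - 19016 = \left(- \frac{315}{2}\right) 28 - 19016 = -4410 - 19016 = -23426$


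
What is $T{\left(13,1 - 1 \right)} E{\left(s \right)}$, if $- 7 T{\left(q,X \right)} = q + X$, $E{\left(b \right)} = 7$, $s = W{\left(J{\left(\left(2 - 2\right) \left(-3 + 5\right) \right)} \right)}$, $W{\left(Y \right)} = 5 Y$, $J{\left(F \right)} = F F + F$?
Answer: $-13$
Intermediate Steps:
$J{\left(F \right)} = F + F^{2}$ ($J{\left(F \right)} = F^{2} + F = F + F^{2}$)
$s = 0$ ($s = 5 \left(2 - 2\right) \left(-3 + 5\right) \left(1 + \left(2 - 2\right) \left(-3 + 5\right)\right) = 5 \cdot 0 \cdot 2 \left(1 + 0 \cdot 2\right) = 5 \cdot 0 \left(1 + 0\right) = 5 \cdot 0 \cdot 1 = 5 \cdot 0 = 0$)
$T{\left(q,X \right)} = - \frac{X}{7} - \frac{q}{7}$ ($T{\left(q,X \right)} = - \frac{q + X}{7} = - \frac{X + q}{7} = - \frac{X}{7} - \frac{q}{7}$)
$T{\left(13,1 - 1 \right)} E{\left(s \right)} = \left(- \frac{1 - 1}{7} - \frac{13}{7}\right) 7 = \left(\left(- \frac{1}{7}\right) 0 - \frac{13}{7}\right) 7 = \left(0 - \frac{13}{7}\right) 7 = \left(- \frac{13}{7}\right) 7 = -13$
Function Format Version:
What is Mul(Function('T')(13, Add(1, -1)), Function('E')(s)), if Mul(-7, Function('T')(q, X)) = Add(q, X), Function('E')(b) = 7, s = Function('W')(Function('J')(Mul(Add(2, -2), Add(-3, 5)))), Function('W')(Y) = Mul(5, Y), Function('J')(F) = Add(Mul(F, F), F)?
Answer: -13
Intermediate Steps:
Function('J')(F) = Add(F, Pow(F, 2)) (Function('J')(F) = Add(Pow(F, 2), F) = Add(F, Pow(F, 2)))
s = 0 (s = Mul(5, Mul(Mul(Add(2, -2), Add(-3, 5)), Add(1, Mul(Add(2, -2), Add(-3, 5))))) = Mul(5, Mul(Mul(0, 2), Add(1, Mul(0, 2)))) = Mul(5, Mul(0, Add(1, 0))) = Mul(5, Mul(0, 1)) = Mul(5, 0) = 0)
Function('T')(q, X) = Add(Mul(Rational(-1, 7), X), Mul(Rational(-1, 7), q)) (Function('T')(q, X) = Mul(Rational(-1, 7), Add(q, X)) = Mul(Rational(-1, 7), Add(X, q)) = Add(Mul(Rational(-1, 7), X), Mul(Rational(-1, 7), q)))
Mul(Function('T')(13, Add(1, -1)), Function('E')(s)) = Mul(Add(Mul(Rational(-1, 7), Add(1, -1)), Mul(Rational(-1, 7), 13)), 7) = Mul(Add(Mul(Rational(-1, 7), 0), Rational(-13, 7)), 7) = Mul(Add(0, Rational(-13, 7)), 7) = Mul(Rational(-13, 7), 7) = -13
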